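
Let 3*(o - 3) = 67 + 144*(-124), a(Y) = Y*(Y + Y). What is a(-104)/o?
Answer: -16224/4445 ≈ -3.6499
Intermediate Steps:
a(Y) = 2*Y² (a(Y) = Y*(2*Y) = 2*Y²)
o = -17780/3 (o = 3 + (67 + 144*(-124))/3 = 3 + (67 - 17856)/3 = 3 + (⅓)*(-17789) = 3 - 17789/3 = -17780/3 ≈ -5926.7)
a(-104)/o = (2*(-104)²)/(-17780/3) = (2*10816)*(-3/17780) = 21632*(-3/17780) = -16224/4445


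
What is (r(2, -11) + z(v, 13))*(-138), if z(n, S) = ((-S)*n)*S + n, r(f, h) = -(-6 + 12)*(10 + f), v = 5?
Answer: 125856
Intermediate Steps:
r(f, h) = -60 - 6*f (r(f, h) = -6*(10 + f) = -(60 + 6*f) = -60 - 6*f)
z(n, S) = n - n*S² (z(n, S) = (-S*n)*S + n = -n*S² + n = n - n*S²)
(r(2, -11) + z(v, 13))*(-138) = ((-60 - 6*2) + 5*(1 - 1*13²))*(-138) = ((-60 - 12) + 5*(1 - 1*169))*(-138) = (-72 + 5*(1 - 169))*(-138) = (-72 + 5*(-168))*(-138) = (-72 - 840)*(-138) = -912*(-138) = 125856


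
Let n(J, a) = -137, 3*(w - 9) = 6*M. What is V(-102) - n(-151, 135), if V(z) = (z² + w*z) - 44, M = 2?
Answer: 9171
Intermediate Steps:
w = 13 (w = 9 + (6*2)/3 = 9 + (⅓)*12 = 9 + 4 = 13)
V(z) = -44 + z² + 13*z (V(z) = (z² + 13*z) - 44 = -44 + z² + 13*z)
V(-102) - n(-151, 135) = (-44 + (-102)² + 13*(-102)) - 1*(-137) = (-44 + 10404 - 1326) + 137 = 9034 + 137 = 9171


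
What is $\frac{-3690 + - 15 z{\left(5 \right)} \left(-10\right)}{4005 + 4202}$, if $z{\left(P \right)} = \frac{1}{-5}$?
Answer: $- \frac{3720}{8207} \approx -0.45327$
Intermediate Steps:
$z{\left(P \right)} = - \frac{1}{5}$
$\frac{-3690 + - 15 z{\left(5 \right)} \left(-10\right)}{4005 + 4202} = \frac{-3690 + \left(-15\right) \left(- \frac{1}{5}\right) \left(-10\right)}{4005 + 4202} = \frac{-3690 + 3 \left(-10\right)}{8207} = \left(-3690 - 30\right) \frac{1}{8207} = \left(-3720\right) \frac{1}{8207} = - \frac{3720}{8207}$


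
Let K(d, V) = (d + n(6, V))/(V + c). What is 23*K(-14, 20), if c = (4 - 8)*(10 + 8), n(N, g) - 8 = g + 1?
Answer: -345/52 ≈ -6.6346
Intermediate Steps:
n(N, g) = 9 + g (n(N, g) = 8 + (g + 1) = 8 + (1 + g) = 9 + g)
c = -72 (c = -4*18 = -72)
K(d, V) = (9 + V + d)/(-72 + V) (K(d, V) = (d + (9 + V))/(V - 72) = (9 + V + d)/(-72 + V))
23*K(-14, 20) = 23*((9 + 20 - 14)/(-72 + 20)) = 23*(15/(-52)) = 23*(-1/52*15) = 23*(-15/52) = -345/52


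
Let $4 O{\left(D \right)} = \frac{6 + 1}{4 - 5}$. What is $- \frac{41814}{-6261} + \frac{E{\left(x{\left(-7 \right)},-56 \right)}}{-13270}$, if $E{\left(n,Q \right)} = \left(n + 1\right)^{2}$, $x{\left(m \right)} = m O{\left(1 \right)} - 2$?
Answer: $\frac{591017997}{88622368} \approx 6.6689$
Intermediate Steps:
$O{\left(D \right)} = - \frac{7}{4}$ ($O{\left(D \right)} = \frac{\left(6 + 1\right) \frac{1}{4 - 5}}{4} = \frac{7 \frac{1}{-1}}{4} = \frac{7 \left(-1\right)}{4} = \frac{1}{4} \left(-7\right) = - \frac{7}{4}$)
$x{\left(m \right)} = -2 - \frac{7 m}{4}$ ($x{\left(m \right)} = m \left(- \frac{7}{4}\right) - 2 = - \frac{7 m}{4} - 2 = -2 - \frac{7 m}{4}$)
$E{\left(n,Q \right)} = \left(1 + n\right)^{2}$
$- \frac{41814}{-6261} + \frac{E{\left(x{\left(-7 \right)},-56 \right)}}{-13270} = - \frac{41814}{-6261} + \frac{\left(1 - - \frac{41}{4}\right)^{2}}{-13270} = \left(-41814\right) \left(- \frac{1}{6261}\right) + \left(1 + \left(-2 + \frac{49}{4}\right)\right)^{2} \left(- \frac{1}{13270}\right) = \frac{13938}{2087} + \left(1 + \frac{41}{4}\right)^{2} \left(- \frac{1}{13270}\right) = \frac{13938}{2087} + \left(\frac{45}{4}\right)^{2} \left(- \frac{1}{13270}\right) = \frac{13938}{2087} + \frac{2025}{16} \left(- \frac{1}{13270}\right) = \frac{13938}{2087} - \frac{405}{42464} = \frac{591017997}{88622368}$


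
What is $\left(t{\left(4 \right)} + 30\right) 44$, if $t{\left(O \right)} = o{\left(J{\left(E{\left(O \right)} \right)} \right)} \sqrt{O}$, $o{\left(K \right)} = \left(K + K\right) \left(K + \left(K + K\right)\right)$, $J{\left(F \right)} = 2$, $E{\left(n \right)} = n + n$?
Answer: $3432$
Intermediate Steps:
$E{\left(n \right)} = 2 n$
$o{\left(K \right)} = 6 K^{2}$ ($o{\left(K \right)} = 2 K \left(K + 2 K\right) = 2 K 3 K = 6 K^{2}$)
$t{\left(O \right)} = 24 \sqrt{O}$ ($t{\left(O \right)} = 6 \cdot 2^{2} \sqrt{O} = 6 \cdot 4 \sqrt{O} = 24 \sqrt{O}$)
$\left(t{\left(4 \right)} + 30\right) 44 = \left(24 \sqrt{4} + 30\right) 44 = \left(24 \cdot 2 + 30\right) 44 = \left(48 + 30\right) 44 = 78 \cdot 44 = 3432$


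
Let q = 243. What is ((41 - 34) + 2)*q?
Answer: 2187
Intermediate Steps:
((41 - 34) + 2)*q = ((41 - 34) + 2)*243 = (7 + 2)*243 = 9*243 = 2187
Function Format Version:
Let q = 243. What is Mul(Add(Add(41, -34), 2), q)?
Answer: 2187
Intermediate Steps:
Mul(Add(Add(41, -34), 2), q) = Mul(Add(Add(41, -34), 2), 243) = Mul(Add(7, 2), 243) = Mul(9, 243) = 2187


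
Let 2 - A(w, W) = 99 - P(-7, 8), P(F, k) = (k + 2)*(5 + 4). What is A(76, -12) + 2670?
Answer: 2663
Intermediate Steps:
P(F, k) = 18 + 9*k (P(F, k) = (2 + k)*9 = 18 + 9*k)
A(w, W) = -7 (A(w, W) = 2 - (99 - (18 + 9*8)) = 2 - (99 - (18 + 72)) = 2 - (99 - 1*90) = 2 - (99 - 90) = 2 - 1*9 = 2 - 9 = -7)
A(76, -12) + 2670 = -7 + 2670 = 2663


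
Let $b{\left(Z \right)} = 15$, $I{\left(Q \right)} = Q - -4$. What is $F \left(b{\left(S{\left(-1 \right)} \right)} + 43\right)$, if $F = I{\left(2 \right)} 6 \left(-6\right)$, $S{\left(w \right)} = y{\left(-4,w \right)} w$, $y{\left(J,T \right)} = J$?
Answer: $-12528$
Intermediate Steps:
$I{\left(Q \right)} = 4 + Q$ ($I{\left(Q \right)} = Q + 4 = 4 + Q$)
$S{\left(w \right)} = - 4 w$
$F = -216$ ($F = \left(4 + 2\right) 6 \left(-6\right) = 6 \cdot 6 \left(-6\right) = 36 \left(-6\right) = -216$)
$F \left(b{\left(S{\left(-1 \right)} \right)} + 43\right) = - 216 \left(15 + 43\right) = \left(-216\right) 58 = -12528$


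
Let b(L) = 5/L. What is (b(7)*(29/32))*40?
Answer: 725/28 ≈ 25.893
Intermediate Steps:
(b(7)*(29/32))*40 = ((5/7)*(29/32))*40 = (145/224)*40 = 725/28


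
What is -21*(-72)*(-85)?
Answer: -128520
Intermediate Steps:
-21*(-72)*(-85) = 1512*(-85) = -128520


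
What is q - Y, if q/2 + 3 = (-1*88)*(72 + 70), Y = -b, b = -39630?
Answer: -64628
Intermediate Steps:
Y = 39630 (Y = -1*(-39630) = 39630)
q = -24998 (q = -6 + 2*((-1*88)*(72 + 70)) = -6 + 2*(-88*142) = -6 + 2*(-12496) = -6 - 24992 = -24998)
q - Y = -24998 - 1*39630 = -24998 - 39630 = -64628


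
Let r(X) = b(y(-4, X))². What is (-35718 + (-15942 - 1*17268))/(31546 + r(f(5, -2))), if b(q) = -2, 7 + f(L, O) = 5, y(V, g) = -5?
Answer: -34464/15775 ≈ -2.1847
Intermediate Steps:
f(L, O) = -2 (f(L, O) = -7 + 5 = -2)
r(X) = 4 (r(X) = (-2)² = 4)
(-35718 + (-15942 - 1*17268))/(31546 + r(f(5, -2))) = (-35718 + (-15942 - 1*17268))/(31546 + 4) = (-35718 + (-15942 - 17268))/31550 = (-35718 - 33210)*(1/31550) = -68928*1/31550 = -34464/15775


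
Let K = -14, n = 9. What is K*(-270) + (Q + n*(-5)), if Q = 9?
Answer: 3744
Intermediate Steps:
K*(-270) + (Q + n*(-5)) = -14*(-270) + (9 + 9*(-5)) = 3780 + (9 - 45) = 3780 - 36 = 3744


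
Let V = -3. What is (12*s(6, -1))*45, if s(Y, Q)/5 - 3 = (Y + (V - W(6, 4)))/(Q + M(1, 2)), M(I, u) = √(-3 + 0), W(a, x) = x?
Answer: 2700*(3*√3 + 4*I)/(I + √3) ≈ 8775.0 + 1169.1*I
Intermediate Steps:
M(I, u) = I*√3 (M(I, u) = √(-3) = I*√3)
s(Y, Q) = 15 + 5*(-7 + Y)/(Q + I*√3) (s(Y, Q) = 15 + 5*((Y + (-3 - 1*4))/(Q + I*√3)) = 15 + 5*((Y + (-3 - 4))/(Q + I*√3)) = 15 + 5*((Y - 7)/(Q + I*√3)) = 15 + 5*((-7 + Y)/(Q + I*√3)) = 15 + 5*(-7 + Y)/(Q + I*√3))
(12*s(6, -1))*45 = (12*(5*(-7 + 6 + 3*(-1) + 3*I*√3)/(-1 + I*√3)))*45 = (12*(5*(-7 + 6 - 3 + 3*I*√3)/(-1 + I*√3)))*45 = (12*(5*(-4 + 3*I*√3)/(-1 + I*√3)))*45 = (60*(-4 + 3*I*√3)/(-1 + I*√3))*45 = 2700*(-4 + 3*I*√3)/(-1 + I*√3)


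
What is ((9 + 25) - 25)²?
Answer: 81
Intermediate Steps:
((9 + 25) - 25)² = (34 - 25)² = 9² = 81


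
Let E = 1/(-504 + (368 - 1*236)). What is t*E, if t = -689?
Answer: 689/372 ≈ 1.8521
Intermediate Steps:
E = -1/372 (E = 1/(-504 + (368 - 236)) = 1/(-504 + 132) = 1/(-372) = -1/372 ≈ -0.0026882)
t*E = -689*(-1/372) = 689/372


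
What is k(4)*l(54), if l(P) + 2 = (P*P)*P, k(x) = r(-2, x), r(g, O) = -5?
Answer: -787310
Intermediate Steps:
k(x) = -5
l(P) = -2 + P**3 (l(P) = -2 + (P*P)*P = -2 + P**2*P = -2 + P**3)
k(4)*l(54) = -5*(-2 + 54**3) = -5*(-2 + 157464) = -5*157462 = -787310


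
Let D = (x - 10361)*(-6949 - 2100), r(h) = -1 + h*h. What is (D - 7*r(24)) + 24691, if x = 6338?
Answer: 36424793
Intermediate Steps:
r(h) = -1 + h²
D = 36404127 (D = (6338 - 10361)*(-6949 - 2100) = -4023*(-9049) = 36404127)
(D - 7*r(24)) + 24691 = (36404127 - 7*(-1 + 24²)) + 24691 = (36404127 - 7*(-1 + 576)) + 24691 = (36404127 - 7*575) + 24691 = (36404127 - 4025) + 24691 = 36400102 + 24691 = 36424793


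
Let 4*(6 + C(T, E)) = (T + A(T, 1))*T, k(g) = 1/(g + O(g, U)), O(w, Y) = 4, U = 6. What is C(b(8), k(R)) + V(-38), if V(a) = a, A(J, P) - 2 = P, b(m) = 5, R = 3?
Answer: -34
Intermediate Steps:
A(J, P) = 2 + P
k(g) = 1/(4 + g) (k(g) = 1/(g + 4) = 1/(4 + g))
C(T, E) = -6 + T*(3 + T)/4 (C(T, E) = -6 + ((T + (2 + 1))*T)/4 = -6 + ((T + 3)*T)/4 = -6 + ((3 + T)*T)/4 = -6 + (T*(3 + T))/4 = -6 + T*(3 + T)/4)
C(b(8), k(R)) + V(-38) = (-6 + (¼)*5² + (¾)*5) - 38 = (-6 + (¼)*25 + 15/4) - 38 = (-6 + 25/4 + 15/4) - 38 = 4 - 38 = -34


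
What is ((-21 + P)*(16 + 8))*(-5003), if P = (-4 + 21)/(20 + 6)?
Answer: 31759044/13 ≈ 2.4430e+6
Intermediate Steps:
P = 17/26 ≈ 0.65385
((-21 + P)*(16 + 8))*(-5003) = ((-21 + 17/26)*(16 + 8))*(-5003) = -529/26*24*(-5003) = -6348/13*(-5003) = 31759044/13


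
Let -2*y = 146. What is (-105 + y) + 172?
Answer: -6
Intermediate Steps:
y = -73 (y = -½*146 = -73)
(-105 + y) + 172 = (-105 - 73) + 172 = -178 + 172 = -6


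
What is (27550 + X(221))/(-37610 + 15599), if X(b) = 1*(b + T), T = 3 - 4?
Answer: -27770/22011 ≈ -1.2616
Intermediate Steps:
T = -1
X(b) = -1 + b (X(b) = 1*(b - 1) = 1*(-1 + b) = -1 + b)
(27550 + X(221))/(-37610 + 15599) = (27550 + (-1 + 221))/(-37610 + 15599) = (27550 + 220)/(-22011) = 27770*(-1/22011) = -27770/22011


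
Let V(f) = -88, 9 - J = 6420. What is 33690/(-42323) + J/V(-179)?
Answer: 268368033/3724424 ≈ 72.056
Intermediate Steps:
J = -6411 (J = 9 - 1*6420 = 9 - 6420 = -6411)
33690/(-42323) + J/V(-179) = 33690/(-42323) - 6411/(-88) = 33690*(-1/42323) - 6411*(-1/88) = -33690/42323 + 6411/88 = 268368033/3724424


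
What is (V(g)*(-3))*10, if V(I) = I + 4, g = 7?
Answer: -330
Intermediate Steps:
V(I) = 4 + I
(V(g)*(-3))*10 = ((4 + 7)*(-3))*10 = (11*(-3))*10 = -33*10 = -330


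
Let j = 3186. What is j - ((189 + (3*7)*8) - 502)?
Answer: 3331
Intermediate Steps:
j - ((189 + (3*7)*8) - 502) = 3186 - ((189 + (3*7)*8) - 502) = 3186 - ((189 + 21*8) - 502) = 3186 - ((189 + 168) - 502) = 3186 - (357 - 502) = 3186 - 1*(-145) = 3186 + 145 = 3331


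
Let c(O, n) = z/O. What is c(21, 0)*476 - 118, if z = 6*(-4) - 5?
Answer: -2326/3 ≈ -775.33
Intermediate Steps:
z = -29 (z = -24 - 5 = -29)
c(O, n) = -29/O
c(21, 0)*476 - 118 = -29/21*476 - 118 = -1972/3 - 118 = -2326/3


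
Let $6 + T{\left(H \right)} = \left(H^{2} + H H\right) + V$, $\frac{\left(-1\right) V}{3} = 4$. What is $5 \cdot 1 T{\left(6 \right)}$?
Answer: $270$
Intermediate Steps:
$V = -12$ ($V = \left(-3\right) 4 = -12$)
$T{\left(H \right)} = -18 + 2 H^{2}$ ($T{\left(H \right)} = -6 - \left(12 - H^{2} - H H\right) = -6 + \left(\left(H^{2} + H^{2}\right) - 12\right) = -6 + \left(2 H^{2} - 12\right) = -6 + \left(-12 + 2 H^{2}\right) = -18 + 2 H^{2}$)
$5 \cdot 1 T{\left(6 \right)} = 5 \cdot 1 \left(-18 + 2 \cdot 6^{2}\right) = 5 \left(-18 + 2 \cdot 36\right) = 5 \left(-18 + 72\right) = 5 \cdot 54 = 270$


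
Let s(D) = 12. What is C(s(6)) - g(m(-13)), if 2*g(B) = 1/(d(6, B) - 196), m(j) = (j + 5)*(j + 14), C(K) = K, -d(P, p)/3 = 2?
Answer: 4849/404 ≈ 12.002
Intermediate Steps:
d(P, p) = -6 (d(P, p) = -3*2 = -6)
m(j) = (5 + j)*(14 + j)
g(B) = -1/404 (g(B) = 1/(2*(-6 - 196)) = (½)/(-202) = (½)*(-1/202) = -1/404)
C(s(6)) - g(m(-13)) = 12 - 1*(-1/404) = 12 + 1/404 = 4849/404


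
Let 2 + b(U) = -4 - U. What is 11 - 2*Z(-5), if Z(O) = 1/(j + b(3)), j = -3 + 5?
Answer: 79/7 ≈ 11.286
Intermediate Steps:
b(U) = -6 - U (b(U) = -2 + (-4 - U) = -6 - U)
j = 2
Z(O) = -⅐ (Z(O) = 1/(2 + (-6 - 1*3)) = 1/(2 + (-6 - 3)) = 1/(2 - 9) = 1/(-7) = -⅐)
11 - 2*Z(-5) = 11 - 2*(-⅐) = 11 + 2/7 = 79/7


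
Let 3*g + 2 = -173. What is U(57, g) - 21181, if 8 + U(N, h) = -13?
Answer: -21202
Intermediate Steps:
g = -175/3 (g = -⅔ + (⅓)*(-173) = -⅔ - 173/3 = -175/3 ≈ -58.333)
U(N, h) = -21 (U(N, h) = -8 - 13 = -21)
U(57, g) - 21181 = -21 - 21181 = -21202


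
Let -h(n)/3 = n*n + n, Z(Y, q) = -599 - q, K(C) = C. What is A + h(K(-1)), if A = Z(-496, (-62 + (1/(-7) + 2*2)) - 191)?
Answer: -2449/7 ≈ -349.86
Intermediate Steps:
h(n) = -3*n - 3*n² (h(n) = -3*(n*n + n) = -3*(n² + n) = -3*(n + n²) = -3*n - 3*n²)
A = -2449/7 (A = -599 - ((-62 + (1/(-7) + 2*2)) - 191) = -599 - ((-62 + (-⅐ + 4)) - 191) = -599 - ((-62 + 27/7) - 191) = -599 - (-407/7 - 191) = -599 - 1*(-1744/7) = -599 + 1744/7 = -2449/7 ≈ -349.86)
A + h(K(-1)) = -2449/7 - 3*(-1)*(1 - 1) = -2449/7 - 3*(-1)*0 = -2449/7 + 0 = -2449/7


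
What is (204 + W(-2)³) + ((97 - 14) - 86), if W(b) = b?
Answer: 193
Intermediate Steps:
(204 + W(-2)³) + ((97 - 14) - 86) = (204 + (-2)³) + ((97 - 14) - 86) = (204 - 8) + (83 - 86) = 196 - 3 = 193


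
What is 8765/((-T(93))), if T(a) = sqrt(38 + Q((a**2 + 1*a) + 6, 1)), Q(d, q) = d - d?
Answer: -8765*sqrt(38)/38 ≈ -1421.9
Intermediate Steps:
Q(d, q) = 0
T(a) = sqrt(38) (T(a) = sqrt(38 + 0) = sqrt(38))
8765/((-T(93))) = 8765/((-sqrt(38))) = 8765*(-sqrt(38)/38) = -8765*sqrt(38)/38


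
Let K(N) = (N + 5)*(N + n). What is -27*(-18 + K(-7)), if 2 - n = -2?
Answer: 324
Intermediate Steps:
n = 4 (n = 2 - 1*(-2) = 2 + 2 = 4)
K(N) = (4 + N)*(5 + N) (K(N) = (N + 5)*(N + 4) = (5 + N)*(4 + N) = (4 + N)*(5 + N))
-27*(-18 + K(-7)) = -27*(-18 + (20 + (-7)**2 + 9*(-7))) = -27*(-18 + (20 + 49 - 63)) = -27*(-18 + 6) = -27*(-12) = 324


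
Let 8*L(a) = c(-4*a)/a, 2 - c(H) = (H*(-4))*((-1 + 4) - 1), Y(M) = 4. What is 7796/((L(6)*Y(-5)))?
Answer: -46776/95 ≈ -492.38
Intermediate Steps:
c(H) = 2 + 8*H (c(H) = 2 - H*(-4)*((-1 + 4) - 1) = 2 - (-4*H)*(3 - 1) = 2 - (-4*H)*2 = 2 - (-8)*H = 2 + 8*H)
L(a) = (2 - 32*a)/(8*a) (L(a) = ((2 + 8*(-4*a))/a)/8 = ((2 - 32*a)/a)/8 = (2 - 32*a)/(8*a))
7796/((L(6)*Y(-5))) = 7796/(((-4 + (¼)/6)*4)) = 7796/(((-4 + (¼)*(⅙))*4)) = 7796/(((-4 + 1/24)*4)) = 7796/((-95/24*4)) = 7796/(-95/6) = 7796*(-6/95) = -46776/95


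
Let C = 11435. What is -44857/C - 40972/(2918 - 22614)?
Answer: -103747163/56305940 ≈ -1.8426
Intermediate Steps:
-44857/C - 40972/(2918 - 22614) = -44857/11435 - 40972/(2918 - 22614) = -44857*1/11435 - 40972/(-19696) = -44857/11435 - 40972*(-1/19696) = -44857/11435 + 10243/4924 = -103747163/56305940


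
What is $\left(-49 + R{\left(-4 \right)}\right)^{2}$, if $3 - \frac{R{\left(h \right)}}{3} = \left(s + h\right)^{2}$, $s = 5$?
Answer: $1849$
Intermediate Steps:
$R{\left(h \right)} = 9 - 3 \left(5 + h\right)^{2}$
$\left(-49 + R{\left(-4 \right)}\right)^{2} = \left(-49 + \left(9 - 3 \left(5 - 4\right)^{2}\right)\right)^{2} = \left(-49 + \left(9 - 3 \cdot 1^{2}\right)\right)^{2} = \left(-49 + \left(9 - 3\right)\right)^{2} = \left(-49 + 6\right)^{2} = \left(-43\right)^{2} = 1849$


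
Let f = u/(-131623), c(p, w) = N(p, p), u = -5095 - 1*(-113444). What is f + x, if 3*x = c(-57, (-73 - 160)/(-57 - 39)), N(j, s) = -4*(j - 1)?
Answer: 30211489/394869 ≈ 76.510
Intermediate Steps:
u = 108349 (u = -5095 + 113444 = 108349)
N(j, s) = 4 - 4*j (N(j, s) = -4*(-1 + j) = 4 - 4*j)
c(p, w) = 4 - 4*p
f = -108349/131623 (f = 108349/(-131623) = 108349*(-1/131623) = -108349/131623 ≈ -0.82318)
x = 232/3 (x = (4 - 4*(-57))/3 = (4 + 228)/3 = (⅓)*232 = 232/3 ≈ 77.333)
f + x = -108349/131623 + 232/3 = 30211489/394869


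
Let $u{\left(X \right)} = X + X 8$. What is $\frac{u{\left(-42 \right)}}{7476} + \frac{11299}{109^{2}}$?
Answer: $\frac{1904293}{2114818} \approx 0.90045$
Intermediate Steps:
$u{\left(X \right)} = 9 X$ ($u{\left(X \right)} = X + 8 X = 9 X$)
$\frac{u{\left(-42 \right)}}{7476} + \frac{11299}{109^{2}} = \frac{9 \left(-42\right)}{7476} + \frac{11299}{109^{2}} = \left(-378\right) \frac{1}{7476} + \frac{11299}{11881} = - \frac{9}{178} + 11299 \cdot \frac{1}{11881} = - \frac{9}{178} + \frac{11299}{11881} = \frac{1904293}{2114818}$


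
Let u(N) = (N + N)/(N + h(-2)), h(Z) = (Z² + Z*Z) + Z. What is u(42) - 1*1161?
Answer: -4637/4 ≈ -1159.3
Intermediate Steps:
h(Z) = Z + 2*Z² (h(Z) = (Z² + Z²) + Z = 2*Z² + Z = Z + 2*Z²)
u(N) = 2*N/(6 + N) (u(N) = (N + N)/(N - 2*(1 + 2*(-2))) = (2*N)/(N - 2*(1 - 4)) = (2*N)/(N - 2*(-3)) = (2*N)/(N + 6) = (2*N)/(6 + N) = 2*N/(6 + N))
u(42) - 1*1161 = 2*42/(6 + 42) - 1*1161 = 2*42/48 - 1161 = 2*42*(1/48) - 1161 = 7/4 - 1161 = -4637/4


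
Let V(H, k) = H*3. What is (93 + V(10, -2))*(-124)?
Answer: -15252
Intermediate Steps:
V(H, k) = 3*H
(93 + V(10, -2))*(-124) = (93 + 3*10)*(-124) = (93 + 30)*(-124) = 123*(-124) = -15252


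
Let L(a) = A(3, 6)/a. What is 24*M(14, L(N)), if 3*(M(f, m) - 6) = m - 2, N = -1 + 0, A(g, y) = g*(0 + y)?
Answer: -16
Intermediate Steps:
A(g, y) = g*y
N = -1
L(a) = 18/a (L(a) = (3*6)/a = 18/a)
M(f, m) = 16/3 + m/3 (M(f, m) = 6 + (m - 2)/3 = 6 + (-2 + m)/3 = 6 + (-⅔ + m/3) = 16/3 + m/3)
24*M(14, L(N)) = 24*(16/3 + (18/(-1))/3) = 24*(16/3 + (18*(-1))/3) = 24*(16/3 + (⅓)*(-18)) = 24*(16/3 - 6) = 24*(-⅔) = -16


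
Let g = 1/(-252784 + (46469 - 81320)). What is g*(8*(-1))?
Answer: 8/287635 ≈ 2.7813e-5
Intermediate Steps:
g = -1/287635 (g = 1/(-252784 - 34851) = 1/(-287635) = -1/287635 ≈ -3.4766e-6)
g*(8*(-1)) = -8*(-1)/287635 = -1/287635*(-8) = 8/287635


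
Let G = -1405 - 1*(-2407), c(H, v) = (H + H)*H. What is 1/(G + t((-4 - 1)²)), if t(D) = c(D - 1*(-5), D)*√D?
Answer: 1/10002 ≈ 9.9980e-5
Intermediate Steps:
c(H, v) = 2*H² (c(H, v) = (2*H)*H = 2*H²)
G = 1002 (G = -1405 + 2407 = 1002)
t(D) = 2*√D*(5 + D)² (t(D) = (2*(D - 1*(-5))²)*√D = (2*(D + 5)²)*√D = (2*(5 + D)²)*√D = 2*√D*(5 + D)²)
1/(G + t((-4 - 1)²)) = 1/(1002 + 2*√((-4 - 1)²)*(5 + (-4 - 1)²)²) = 1/(1002 + 2*√((-5)²)*(5 + (-5)²)²) = 1/(1002 + 2*√25*(5 + 25)²) = 1/(1002 + 2*5*30²) = 1/(1002 + 2*5*900) = 1/(1002 + 9000) = 1/10002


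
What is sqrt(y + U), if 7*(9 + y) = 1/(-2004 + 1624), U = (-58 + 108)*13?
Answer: 3*sqrt(125984915)/1330 ≈ 25.318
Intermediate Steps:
U = 650 (U = 50*13 = 650)
y = -23941/2660 (y = -9 + 1/(7*(-2004 + 1624)) = -9 + (1/7)/(-380) = -9 + (1/7)*(-1/380) = -9 - 1/2660 = -23941/2660 ≈ -9.0004)
sqrt(y + U) = sqrt(-23941/2660 + 650) = sqrt(1705059/2660) = 3*sqrt(125984915)/1330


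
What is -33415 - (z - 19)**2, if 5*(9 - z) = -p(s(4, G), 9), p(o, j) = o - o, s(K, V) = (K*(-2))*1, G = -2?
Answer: -33515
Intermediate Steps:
s(K, V) = -2*K (s(K, V) = -2*K*1 = -2*K)
p(o, j) = 0
z = 9 (z = 9 - (-1)*0/5 = 9 - 1/5*0 = 9 + 0 = 9)
-33415 - (z - 19)**2 = -33415 - (9 - 19)**2 = -33415 - 1*(-10)**2 = -33415 - 1*100 = -33415 - 100 = -33515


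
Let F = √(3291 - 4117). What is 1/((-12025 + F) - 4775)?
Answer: -1200/20160059 - I*√826/282240826 ≈ -5.9524e-5 - 1.0183e-7*I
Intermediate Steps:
F = I*√826 (F = √(-826) = I*√826 ≈ 28.74*I)
1/((-12025 + F) - 4775) = 1/((-12025 + I*√826) - 4775) = 1/(-16800 + I*√826)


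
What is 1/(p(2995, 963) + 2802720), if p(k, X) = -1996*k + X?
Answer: -1/3174337 ≈ -3.1503e-7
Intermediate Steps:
p(k, X) = X - 1996*k
1/(p(2995, 963) + 2802720) = 1/((963 - 1996*2995) + 2802720) = 1/((963 - 5978020) + 2802720) = 1/(-5977057 + 2802720) = 1/(-3174337) = -1/3174337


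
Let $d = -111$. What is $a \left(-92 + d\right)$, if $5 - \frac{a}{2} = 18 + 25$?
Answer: $15428$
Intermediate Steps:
$a = -76$ ($a = 10 - 2 \left(18 + 25\right) = 10 - 86 = -76$)
$a \left(-92 + d\right) = - 76 \left(-92 - 111\right) = \left(-76\right) \left(-203\right) = 15428$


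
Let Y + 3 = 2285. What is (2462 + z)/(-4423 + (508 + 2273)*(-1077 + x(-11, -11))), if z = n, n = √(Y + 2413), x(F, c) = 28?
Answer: -1231/1460846 - √4695/2921692 ≈ -0.00086611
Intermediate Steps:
Y = 2282 (Y = -3 + 2285 = 2282)
n = √4695 (n = √(2282 + 2413) = √4695 ≈ 68.520)
z = √4695 ≈ 68.520
(2462 + z)/(-4423 + (508 + 2273)*(-1077 + x(-11, -11))) = (2462 + √4695)/(-4423 + (508 + 2273)*(-1077 + 28)) = (2462 + √4695)/(-4423 + 2781*(-1049)) = (2462 + √4695)/(-4423 - 2917269) = (2462 + √4695)/(-2921692) = (2462 + √4695)*(-1/2921692) = -1231/1460846 - √4695/2921692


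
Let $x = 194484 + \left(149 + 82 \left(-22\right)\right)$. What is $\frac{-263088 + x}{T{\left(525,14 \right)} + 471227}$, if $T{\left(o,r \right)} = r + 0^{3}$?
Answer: $- \frac{70259}{471241} \approx -0.14909$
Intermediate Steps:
$x = 192829$ ($x = 194484 + \left(149 - 1804\right) = 194484 - 1655 = 192829$)
$T{\left(o,r \right)} = r$ ($T{\left(o,r \right)} = r + 0 = r$)
$\frac{-263088 + x}{T{\left(525,14 \right)} + 471227} = \frac{-263088 + 192829}{14 + 471227} = - \frac{70259}{471241}$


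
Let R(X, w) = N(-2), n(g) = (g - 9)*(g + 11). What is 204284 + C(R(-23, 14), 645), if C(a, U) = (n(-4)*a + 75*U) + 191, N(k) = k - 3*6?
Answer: 254670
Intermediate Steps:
n(g) = (-9 + g)*(11 + g)
N(k) = -18 + k (N(k) = k - 18 = -18 + k)
R(X, w) = -20 (R(X, w) = -18 - 2 = -20)
C(a, U) = 191 - 91*a + 75*U (C(a, U) = ((-99 + (-4)² + 2*(-4))*a + 75*U) + 191 = ((-99 + 16 - 8)*a + 75*U) + 191 = (-91*a + 75*U) + 191 = 191 - 91*a + 75*U)
204284 + C(R(-23, 14), 645) = 204284 + (191 - 91*(-20) + 75*645) = 204284 + (191 + 1820 + 48375) = 204284 + 50386 = 254670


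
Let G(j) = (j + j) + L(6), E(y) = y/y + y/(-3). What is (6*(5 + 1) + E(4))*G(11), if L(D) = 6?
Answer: 2996/3 ≈ 998.67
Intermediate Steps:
E(y) = 1 - y/3 (E(y) = 1 + y*(-1/3) = 1 - y/3)
G(j) = 6 + 2*j (G(j) = (j + j) + 6 = 2*j + 6 = 6 + 2*j)
(6*(5 + 1) + E(4))*G(11) = (6*(5 + 1) + (1 - 1/3*4))*(6 + 2*11) = (6*6 + (1 - 4/3))*(6 + 22) = (36 - 1/3)*28 = (107/3)*28 = 2996/3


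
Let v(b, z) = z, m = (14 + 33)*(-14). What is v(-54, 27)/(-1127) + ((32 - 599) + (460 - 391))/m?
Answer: 38820/52969 ≈ 0.73288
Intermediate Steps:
m = -658 (m = 47*(-14) = -658)
v(-54, 27)/(-1127) + ((32 - 599) + (460 - 391))/m = 27/(-1127) + ((32 - 599) + (460 - 391))/(-658) = 27*(-1/1127) + (-567 + 69)*(-1/658) = -27/1127 - 498*(-1/658) = -27/1127 + 249/329 = 38820/52969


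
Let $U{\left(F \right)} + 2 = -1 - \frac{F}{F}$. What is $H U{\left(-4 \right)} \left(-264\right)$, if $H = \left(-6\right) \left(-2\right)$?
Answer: $12672$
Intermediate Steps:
$H = 12$
$U{\left(F \right)} = -4$ ($U{\left(F \right)} = -2 - \left(1 + \frac{F}{F}\right) = -2 - 2 = -4$)
$H U{\left(-4 \right)} \left(-264\right) = 12 \left(-4\right) \left(-264\right) = \left(-48\right) \left(-264\right) = 12672$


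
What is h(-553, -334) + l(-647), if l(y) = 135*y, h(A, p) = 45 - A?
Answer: -86747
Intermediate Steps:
h(-553, -334) + l(-647) = (45 - 1*(-553)) + 135*(-647) = (45 + 553) - 87345 = 598 - 87345 = -86747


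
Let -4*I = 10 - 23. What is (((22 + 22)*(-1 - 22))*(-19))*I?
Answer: 62491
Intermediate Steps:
I = 13/4 (I = -(10 - 23)/4 = -1/4*(-13) = 13/4 ≈ 3.2500)
(((22 + 22)*(-1 - 22))*(-19))*I = (((22 + 22)*(-1 - 22))*(-19))*(13/4) = ((44*(-23))*(-19))*(13/4) = -1012*(-19)*(13/4) = 19228*(13/4) = 62491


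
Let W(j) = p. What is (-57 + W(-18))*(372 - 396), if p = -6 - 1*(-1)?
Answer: 1488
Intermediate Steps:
p = -5 (p = -6 + 1 = -5)
W(j) = -5
(-57 + W(-18))*(372 - 396) = (-57 - 5)*(372 - 396) = -62*(-24) = 1488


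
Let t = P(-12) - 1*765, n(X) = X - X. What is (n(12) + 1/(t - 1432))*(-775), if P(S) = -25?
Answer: 775/2222 ≈ 0.34878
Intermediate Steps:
n(X) = 0
t = -790 (t = -25 - 1*765 = -25 - 765 = -790)
(n(12) + 1/(t - 1432))*(-775) = (0 + 1/(-790 - 1432))*(-775) = (0 + 1/(-2222))*(-775) = (0 - 1/2222)*(-775) = -1/2222*(-775) = 775/2222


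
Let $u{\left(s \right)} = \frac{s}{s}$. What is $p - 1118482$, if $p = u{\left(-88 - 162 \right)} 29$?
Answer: $-1118453$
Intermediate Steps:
$u{\left(s \right)} = 1$
$p = 29$ ($p = 1 \cdot 29 = 29$)
$p - 1118482 = 29 - 1118482 = -1118453$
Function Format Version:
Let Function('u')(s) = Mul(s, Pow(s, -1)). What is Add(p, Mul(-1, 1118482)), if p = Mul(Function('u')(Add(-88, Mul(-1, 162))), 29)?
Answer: -1118453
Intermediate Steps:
Function('u')(s) = 1
p = 29 (p = Mul(1, 29) = 29)
Add(p, Mul(-1, 1118482)) = Add(29, Mul(-1, 1118482)) = Add(29, -1118482) = -1118453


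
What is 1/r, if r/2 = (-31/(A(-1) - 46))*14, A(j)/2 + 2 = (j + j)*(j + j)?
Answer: 3/62 ≈ 0.048387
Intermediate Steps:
A(j) = -4 + 8*j**2 (A(j) = -4 + 2*((j + j)*(j + j)) = -4 + 2*((2*j)*(2*j)) = -4 + 2*(4*j**2) = -4 + 8*j**2)
r = 62/3 (r = 2*((-31/((-4 + 8*(-1)**2) - 46))*14) = 2*((-31/((-4 + 8*1) - 46))*14) = 2*((-31/((-4 + 8) - 46))*14) = 2*((-31/(4 - 46))*14) = 2*((-31/(-42))*14) = 2*(-1/42*(-31)*14) = 2*((31/42)*14) = 2*(31/3) = 62/3 ≈ 20.667)
1/r = 1/(62/3) = 3/62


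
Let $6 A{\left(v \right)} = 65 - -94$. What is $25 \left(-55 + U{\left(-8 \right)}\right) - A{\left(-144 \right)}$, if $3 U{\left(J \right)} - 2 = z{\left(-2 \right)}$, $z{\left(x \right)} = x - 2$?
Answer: $- \frac{8509}{6} \approx -1418.2$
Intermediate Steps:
$z{\left(x \right)} = -2 + x$
$U{\left(J \right)} = - \frac{2}{3}$ ($U{\left(J \right)} = \frac{2}{3} + \frac{-2 - 2}{3} = \frac{2}{3} + \frac{1}{3} \left(-4\right) = \frac{2}{3} - \frac{4}{3} = - \frac{2}{3}$)
$A{\left(v \right)} = \frac{53}{2}$ ($A{\left(v \right)} = \frac{65 - -94}{6} = \frac{65 + 94}{6} = \frac{1}{6} \cdot 159 = \frac{53}{2}$)
$25 \left(-55 + U{\left(-8 \right)}\right) - A{\left(-144 \right)} = 25 \left(-55 - \frac{2}{3}\right) - \frac{53}{2} = 25 \left(- \frac{167}{3}\right) - \frac{53}{2} = - \frac{4175}{3} - \frac{53}{2} = - \frac{8509}{6}$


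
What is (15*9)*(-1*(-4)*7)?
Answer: 3780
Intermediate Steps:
(15*9)*(-1*(-4)*7) = 135*(4*7) = 135*28 = 3780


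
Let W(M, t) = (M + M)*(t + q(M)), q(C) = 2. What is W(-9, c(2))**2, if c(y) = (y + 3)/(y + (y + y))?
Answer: 2601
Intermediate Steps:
c(y) = (3 + y)/(3*y) (c(y) = (3 + y)/(y + 2*y) = (3 + y)/((3*y)) = (3 + y)*(1/(3*y)) = (3 + y)/(3*y))
W(M, t) = 2*M*(2 + t) (W(M, t) = (M + M)*(t + 2) = (2*M)*(2 + t) = 2*M*(2 + t))
W(-9, c(2))**2 = (2*(-9)*(2 + (1/3)*(3 + 2)/2))**2 = (2*(-9)*(2 + (1/3)*(1/2)*5))**2 = (2*(-9)*(2 + 5/6))**2 = (2*(-9)*(17/6))**2 = (-51)**2 = 2601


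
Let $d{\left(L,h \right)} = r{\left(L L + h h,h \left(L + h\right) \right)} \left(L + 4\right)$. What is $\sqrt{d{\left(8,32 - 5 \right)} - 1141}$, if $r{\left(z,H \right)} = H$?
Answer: $\sqrt{10199} \approx 100.99$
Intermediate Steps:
$d{\left(L,h \right)} = h \left(4 + L\right) \left(L + h\right)$ ($d{\left(L,h \right)} = h \left(L + h\right) \left(L + 4\right) = h \left(L + h\right) \left(4 + L\right) = h \left(4 + L\right) \left(L + h\right)$)
$\sqrt{d{\left(8,32 - 5 \right)} - 1141} = \sqrt{\left(32 - 5\right) \left(4 + 8\right) \left(8 + \left(32 - 5\right)\right) - 1141} = \sqrt{27 \cdot 12 \left(8 + 27\right) - 1141} = \sqrt{27 \cdot 12 \cdot 35 - 1141} = \sqrt{11340 - 1141} = \sqrt{10199}$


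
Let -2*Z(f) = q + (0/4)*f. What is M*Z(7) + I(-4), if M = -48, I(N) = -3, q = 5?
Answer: 117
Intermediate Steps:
Z(f) = -5/2 (Z(f) = -(5 + (0/4)*f)/2 = -(5 + (0*(1/4))*f)/2 = -(5 + 0*f)/2 = -(5 + 0)/2 = -1/2*5 = -5/2)
M*Z(7) + I(-4) = -48*(-5/2) - 3 = 120 - 3 = 117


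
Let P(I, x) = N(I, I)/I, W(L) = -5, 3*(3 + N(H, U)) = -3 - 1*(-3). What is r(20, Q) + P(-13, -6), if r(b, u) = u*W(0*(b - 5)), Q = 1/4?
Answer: -53/52 ≈ -1.0192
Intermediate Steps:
N(H, U) = -3 (N(H, U) = -3 + (-3 - 1*(-3))/3 = -3 + (-3 + 3)/3 = -3 + (⅓)*0 = -3 + 0 = -3)
Q = ¼ ≈ 0.25000
P(I, x) = -3/I
r(b, u) = -5*u (r(b, u) = u*(-5) = -5*u)
r(20, Q) + P(-13, -6) = -5*¼ - 3/(-13) = -5/4 - 3*(-1/13) = -5/4 + 3/13 = -53/52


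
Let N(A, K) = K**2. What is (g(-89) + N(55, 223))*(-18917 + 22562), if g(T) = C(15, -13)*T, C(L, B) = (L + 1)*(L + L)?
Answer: 25547805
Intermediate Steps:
C(L, B) = 2*L*(1 + L) (C(L, B) = (1 + L)*(2*L) = 2*L*(1 + L))
g(T) = 480*T (g(T) = (2*15*(1 + 15))*T = (2*15*16)*T = 480*T)
(g(-89) + N(55, 223))*(-18917 + 22562) = (480*(-89) + 223**2)*(-18917 + 22562) = (-42720 + 49729)*3645 = 7009*3645 = 25547805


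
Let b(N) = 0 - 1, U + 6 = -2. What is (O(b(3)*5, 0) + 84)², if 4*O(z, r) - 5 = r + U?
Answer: 110889/16 ≈ 6930.6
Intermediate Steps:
U = -8 (U = -6 - 2 = -8)
b(N) = -1
O(z, r) = -¾ + r/4 (O(z, r) = 5/4 + (r - 8)/4 = 5/4 + (-8 + r)/4 = 5/4 + (-2 + r/4) = -¾ + r/4)
(O(b(3)*5, 0) + 84)² = ((-¾ + (¼)*0) + 84)² = ((-¾ + 0) + 84)² = (-¾ + 84)² = (333/4)² = 110889/16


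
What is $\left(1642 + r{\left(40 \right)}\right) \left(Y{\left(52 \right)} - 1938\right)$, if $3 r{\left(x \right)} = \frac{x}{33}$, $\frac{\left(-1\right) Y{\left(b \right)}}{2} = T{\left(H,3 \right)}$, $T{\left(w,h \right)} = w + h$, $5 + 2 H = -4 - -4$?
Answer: $- \frac{315277522}{99} \approx -3.1846 \cdot 10^{6}$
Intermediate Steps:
$H = - \frac{5}{2}$ ($H = - \frac{5}{2} + \frac{-4 - -4}{2} = - \frac{5}{2} + \frac{-4 + 4}{2} = - \frac{5}{2} + \frac{1}{2} \cdot 0 = - \frac{5}{2} + 0 = - \frac{5}{2} \approx -2.5$)
$T{\left(w,h \right)} = h + w$
$Y{\left(b \right)} = -1$ ($Y{\left(b \right)} = - 2 \left(3 - \frac{5}{2}\right) = \left(-2\right) \frac{1}{2} = -1$)
$r{\left(x \right)} = \frac{x}{99}$ ($r{\left(x \right)} = \frac{x \frac{1}{33}}{3} = \frac{\frac{1}{33} x}{3} = \frac{x}{99}$)
$\left(1642 + r{\left(40 \right)}\right) \left(Y{\left(52 \right)} - 1938\right) = \left(1642 + \frac{1}{99} \cdot 40\right) \left(-1 - 1938\right) = \left(1642 + \frac{40}{99}\right) \left(-1939\right) = \frac{162598}{99} \left(-1939\right) = - \frac{315277522}{99}$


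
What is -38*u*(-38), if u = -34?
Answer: -49096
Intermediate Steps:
-38*u*(-38) = -38*(-34)*(-38) = 1292*(-38) = -49096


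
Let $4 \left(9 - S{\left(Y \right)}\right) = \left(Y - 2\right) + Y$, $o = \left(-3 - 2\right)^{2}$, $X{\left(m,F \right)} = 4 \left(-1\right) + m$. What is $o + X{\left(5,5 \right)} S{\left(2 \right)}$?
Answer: $\frac{67}{2} \approx 33.5$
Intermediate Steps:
$X{\left(m,F \right)} = -4 + m$
$o = 25$ ($o = \left(-5\right)^{2} = 25$)
$S{\left(Y \right)} = \frac{19}{2} - \frac{Y}{2}$ ($S{\left(Y \right)} = 9 - \frac{\left(Y - 2\right) + Y}{4} = 9 - \frac{\left(-2 + Y\right) + Y}{4} = 9 - \frac{-2 + 2 Y}{4} = 9 - \left(- \frac{1}{2} + \frac{Y}{2}\right) = \frac{19}{2} - \frac{Y}{2}$)
$o + X{\left(5,5 \right)} S{\left(2 \right)} = 25 + \left(-4 + 5\right) \left(\frac{19}{2} - 1\right) = 25 + 1 \left(\frac{19}{2} - 1\right) = 25 + 1 \cdot \frac{17}{2} = 25 + \frac{17}{2} = \frac{67}{2}$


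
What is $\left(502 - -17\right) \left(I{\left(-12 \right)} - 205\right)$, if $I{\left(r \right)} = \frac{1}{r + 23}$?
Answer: $- \frac{1169826}{11} \approx -1.0635 \cdot 10^{5}$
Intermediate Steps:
$I{\left(r \right)} = \frac{1}{23 + r}$
$\left(502 - -17\right) \left(I{\left(-12 \right)} - 205\right) = \left(502 - -17\right) \left(\frac{1}{23 - 12} - 205\right) = \left(502 + \left(-66 + 83\right)\right) \left(\frac{1}{11} - 205\right) = \left(502 + 17\right) \left(\frac{1}{11} - 205\right) = 519 \left(- \frac{2254}{11}\right) = - \frac{1169826}{11}$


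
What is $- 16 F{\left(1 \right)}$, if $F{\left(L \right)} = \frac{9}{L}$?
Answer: $-144$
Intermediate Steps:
$- 16 F{\left(1 \right)} = - 16 \cdot \frac{9}{1} = - 16 \cdot 9 \cdot 1 = \left(-16\right) 9 = -144$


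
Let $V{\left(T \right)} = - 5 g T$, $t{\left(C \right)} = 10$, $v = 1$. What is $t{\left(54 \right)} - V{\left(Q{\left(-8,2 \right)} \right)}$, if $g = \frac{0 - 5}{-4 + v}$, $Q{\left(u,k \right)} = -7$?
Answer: $- \frac{145}{3} \approx -48.333$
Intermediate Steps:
$g = \frac{5}{3}$ ($g = \frac{0 - 5}{-4 + 1} = - \frac{5}{-3} = \left(-5\right) \left(- \frac{1}{3}\right) = \frac{5}{3} \approx 1.6667$)
$V{\left(T \right)} = - \frac{25 T}{3}$ ($V{\left(T \right)} = \left(-5\right) \frac{5}{3} T = - \frac{25 T}{3}$)
$t{\left(54 \right)} - V{\left(Q{\left(-8,2 \right)} \right)} = 10 - \left(- \frac{25}{3}\right) \left(-7\right) = 10 - \frac{175}{3} = - \frac{145}{3}$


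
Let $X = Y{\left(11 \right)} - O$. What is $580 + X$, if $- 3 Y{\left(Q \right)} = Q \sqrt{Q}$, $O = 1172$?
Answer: $-592 - \frac{11 \sqrt{11}}{3} \approx -604.16$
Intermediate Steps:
$Y{\left(Q \right)} = - \frac{Q^{\frac{3}{2}}}{3}$ ($Y{\left(Q \right)} = - \frac{Q \sqrt{Q}}{3} = - \frac{Q^{\frac{3}{2}}}{3}$)
$X = -1172 - \frac{11 \sqrt{11}}{3}$ ($X = - \frac{11^{\frac{3}{2}}}{3} - 1172 = - \frac{11 \sqrt{11}}{3} - 1172 = -1172 - \frac{11 \sqrt{11}}{3} \approx -1184.2$)
$580 + X = 580 - \left(1172 + \frac{11 \sqrt{11}}{3}\right) = -592 - \frac{11 \sqrt{11}}{3}$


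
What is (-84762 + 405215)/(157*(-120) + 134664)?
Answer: 320453/115824 ≈ 2.7667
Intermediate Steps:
(-84762 + 405215)/(157*(-120) + 134664) = 320453/(-18840 + 134664) = 320453/115824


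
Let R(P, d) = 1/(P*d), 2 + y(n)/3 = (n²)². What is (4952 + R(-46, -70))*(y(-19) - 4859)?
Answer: 3078251439609/1610 ≈ 1.9120e+9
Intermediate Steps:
y(n) = -6 + 3*n⁴ (y(n) = -6 + 3*(n²)² = -6 + 3*n⁴)
R(P, d) = 1/(P*d)
(4952 + R(-46, -70))*(y(-19) - 4859) = (4952 + 1/(-46*(-70)))*((-6 + 3*(-19)⁴) - 4859) = (4952 - 1/46*(-1/70))*((-6 + 3*130321) - 4859) = (4952 + 1/3220)*((-6 + 390963) - 4859) = 15945441*(390957 - 4859)/3220 = (15945441/3220)*386098 = 3078251439609/1610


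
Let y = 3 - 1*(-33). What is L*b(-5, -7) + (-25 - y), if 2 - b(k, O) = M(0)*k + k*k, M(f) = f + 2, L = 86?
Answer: -1179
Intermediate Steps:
y = 36 (y = 3 + 33 = 36)
M(f) = 2 + f
b(k, O) = 2 - k² - 2*k (b(k, O) = 2 - ((2 + 0)*k + k*k) = 2 - (2*k + k²) = 2 - (k² + 2*k) = 2 + (-k² - 2*k) = 2 - k² - 2*k)
L*b(-5, -7) + (-25 - y) = 86*(2 - 1*(-5)² - 2*(-5)) + (-25 - 1*36) = 86*(2 - 1*25 + 10) + (-25 - 36) = 86*(2 - 25 + 10) - 61 = 86*(-13) - 61 = -1118 - 61 = -1179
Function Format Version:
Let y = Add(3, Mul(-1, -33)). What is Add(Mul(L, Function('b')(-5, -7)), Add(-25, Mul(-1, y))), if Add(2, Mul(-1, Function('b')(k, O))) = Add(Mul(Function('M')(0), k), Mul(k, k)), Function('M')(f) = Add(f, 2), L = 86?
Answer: -1179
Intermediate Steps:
y = 36 (y = Add(3, 33) = 36)
Function('M')(f) = Add(2, f)
Function('b')(k, O) = Add(2, Mul(-1, Pow(k, 2)), Mul(-2, k)) (Function('b')(k, O) = Add(2, Mul(-1, Add(Mul(Add(2, 0), k), Mul(k, k)))) = Add(2, Mul(-1, Add(Mul(2, k), Pow(k, 2)))) = Add(2, Mul(-1, Add(Pow(k, 2), Mul(2, k)))) = Add(2, Add(Mul(-1, Pow(k, 2)), Mul(-2, k))) = Add(2, Mul(-1, Pow(k, 2)), Mul(-2, k)))
Add(Mul(L, Function('b')(-5, -7)), Add(-25, Mul(-1, y))) = Add(Mul(86, Add(2, Mul(-1, Pow(-5, 2)), Mul(-2, -5))), Add(-25, Mul(-1, 36))) = Add(Mul(86, Add(2, Mul(-1, 25), 10)), Add(-25, -36)) = Add(Mul(86, Add(2, -25, 10)), -61) = Add(Mul(86, -13), -61) = Add(-1118, -61) = -1179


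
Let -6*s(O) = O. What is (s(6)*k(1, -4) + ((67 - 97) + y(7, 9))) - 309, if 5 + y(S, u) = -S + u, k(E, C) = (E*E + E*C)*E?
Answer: -339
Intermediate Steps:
s(O) = -O/6
k(E, C) = E*(E² + C*E) (k(E, C) = (E² + C*E)*E = E*(E² + C*E))
y(S, u) = -5 + u - S (y(S, u) = -5 + (-S + u) = -5 + (u - S) = -5 + u - S)
(s(6)*k(1, -4) + ((67 - 97) + y(7, 9))) - 309 = ((-⅙*6)*(1²*(-4 + 1)) + ((67 - 97) + (-5 + 9 - 1*7))) - 309 = (-(-3) + (-30 + (-5 + 9 - 7))) - 309 = (-1*(-3) + (-30 - 3)) - 309 = (3 - 33) - 309 = -30 - 309 = -339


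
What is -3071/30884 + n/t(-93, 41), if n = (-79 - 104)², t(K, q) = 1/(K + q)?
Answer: -53782265423/30884 ≈ -1.7414e+6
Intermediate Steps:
n = 33489 (n = (-183)² = 33489)
-3071/30884 + n/t(-93, 41) = -3071/30884 + 33489/(1/(-93 + 41)) = -3071*1/30884 + 33489/(1/(-52)) = -3071/30884 + 33489/(-1/52) = -3071/30884 + 33489*(-52) = -3071/30884 - 1741428 = -53782265423/30884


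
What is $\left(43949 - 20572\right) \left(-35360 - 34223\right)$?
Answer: $-1626641791$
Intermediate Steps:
$\left(43949 - 20572\right) \left(-35360 - 34223\right) = \left(43949 - 20572\right) \left(-69583\right) = 23377 \left(-69583\right) = -1626641791$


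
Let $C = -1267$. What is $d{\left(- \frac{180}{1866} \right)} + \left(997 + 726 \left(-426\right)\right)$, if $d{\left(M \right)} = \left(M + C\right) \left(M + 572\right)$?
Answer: $- \frac{99906597913}{96721} \approx -1.0329 \cdot 10^{6}$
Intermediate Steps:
$d{\left(M \right)} = \left(-1267 + M\right) \left(572 + M\right)$ ($d{\left(M \right)} = \left(M - 1267\right) \left(M + 572\right) = \left(-1267 + M\right) \left(572 + M\right)$)
$d{\left(- \frac{180}{1866} \right)} + \left(997 + 726 \left(-426\right)\right) = \left(-724724 + \left(- \frac{180}{1866}\right)^{2} - 695 \left(- \frac{180}{1866}\right)\right) + \left(997 + 726 \left(-426\right)\right) = \left(-724724 + \left(\left(-180\right) \frac{1}{1866}\right)^{2} - 695 \left(\left(-180\right) \frac{1}{1866}\right)\right) + \left(997 - 309276\right) = \left(-724724 + \left(- \frac{30}{311}\right)^{2} - - \frac{20850}{311}\right) - 308279 = \left(-724724 + \frac{900}{96721} + \frac{20850}{311}\right) - 308279 = - \frac{70089544754}{96721} - 308279 = - \frac{99906597913}{96721}$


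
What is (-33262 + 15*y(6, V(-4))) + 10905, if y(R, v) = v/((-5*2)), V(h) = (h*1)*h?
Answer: -22381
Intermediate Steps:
V(h) = h² (V(h) = h*h = h²)
y(R, v) = -v/10 (y(R, v) = v/(-10) = v*(-⅒) = -v/10)
(-33262 + 15*y(6, V(-4))) + 10905 = (-33262 + 15*(-⅒*(-4)²)) + 10905 = (-33262 + 15*(-⅒*16)) + 10905 = (-33262 + 15*(-8/5)) + 10905 = (-33262 - 24) + 10905 = -33286 + 10905 = -22381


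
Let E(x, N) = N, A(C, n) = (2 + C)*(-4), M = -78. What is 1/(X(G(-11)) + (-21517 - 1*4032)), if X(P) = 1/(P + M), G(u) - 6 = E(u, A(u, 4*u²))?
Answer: -36/919765 ≈ -3.9140e-5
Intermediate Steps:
A(C, n) = -8 - 4*C
G(u) = -2 - 4*u (G(u) = 6 + (-8 - 4*u) = -2 - 4*u)
X(P) = 1/(-78 + P) (X(P) = 1/(P - 78) = 1/(-78 + P))
1/(X(G(-11)) + (-21517 - 1*4032)) = 1/(1/(-78 + (-2 - 4*(-11))) + (-21517 - 1*4032)) = 1/(1/(-78 + (-2 + 44)) + (-21517 - 4032)) = 1/(1/(-78 + 42) - 25549) = 1/(1/(-36) - 25549) = 1/(-1/36 - 25549) = 1/(-919765/36) = -36/919765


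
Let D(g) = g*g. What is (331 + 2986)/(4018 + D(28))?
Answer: 3317/4802 ≈ 0.69075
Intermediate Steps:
D(g) = g²
(331 + 2986)/(4018 + D(28)) = (331 + 2986)/(4018 + 28²) = 3317/(4018 + 784) = 3317/4802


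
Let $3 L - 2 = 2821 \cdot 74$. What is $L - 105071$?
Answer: $- \frac{106457}{3} \approx -35486.0$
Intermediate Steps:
$L = \frac{208756}{3}$ ($L = \frac{2}{3} + \frac{2821 \cdot 74}{3} = \frac{2}{3} + \frac{1}{3} \cdot 208754 = \frac{2}{3} + \frac{208754}{3} = \frac{208756}{3} \approx 69585.0$)
$L - 105071 = \frac{208756}{3} - 105071 = - \frac{106457}{3}$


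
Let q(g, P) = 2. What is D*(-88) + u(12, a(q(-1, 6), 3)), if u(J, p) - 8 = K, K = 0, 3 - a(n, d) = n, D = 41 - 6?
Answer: -3072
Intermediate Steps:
D = 35
a(n, d) = 3 - n
u(J, p) = 8 (u(J, p) = 8 + 0 = 8)
D*(-88) + u(12, a(q(-1, 6), 3)) = 35*(-88) + 8 = -3080 + 8 = -3072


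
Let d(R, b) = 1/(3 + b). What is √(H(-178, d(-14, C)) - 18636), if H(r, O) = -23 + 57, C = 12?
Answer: I*√18602 ≈ 136.39*I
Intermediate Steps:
H(r, O) = 34
√(H(-178, d(-14, C)) - 18636) = √(34 - 18636) = √(-18602) = I*√18602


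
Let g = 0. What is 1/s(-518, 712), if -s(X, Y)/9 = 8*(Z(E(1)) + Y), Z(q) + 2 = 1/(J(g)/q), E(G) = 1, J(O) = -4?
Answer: -1/51102 ≈ -1.9569e-5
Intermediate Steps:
Z(q) = -2 - q/4 (Z(q) = -2 + 1/(-4/q) = -2 - q/4)
s(X, Y) = 162 - 72*Y (s(X, Y) = -72*((-2 - ¼*1) + Y) = -72*((-2 - ¼) + Y) = -72*(-9/4 + Y) = -9*(-18 + 8*Y) = 162 - 72*Y)
1/s(-518, 712) = 1/(162 - 72*712) = 1/(162 - 51264) = 1/(-51102) = -1/51102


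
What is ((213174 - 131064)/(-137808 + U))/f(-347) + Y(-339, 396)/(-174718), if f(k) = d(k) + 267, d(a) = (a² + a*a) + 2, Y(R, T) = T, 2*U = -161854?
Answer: -298529648760/131622969012293 ≈ -0.0022681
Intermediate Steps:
U = -80927 (U = (½)*(-161854) = -80927)
d(a) = 2 + 2*a² (d(a) = (a² + a²) + 2 = 2*a² + 2 = 2 + 2*a²)
f(k) = 269 + 2*k² (f(k) = (2 + 2*k²) + 267 = 269 + 2*k²)
((213174 - 131064)/(-137808 + U))/f(-347) + Y(-339, 396)/(-174718) = ((213174 - 131064)/(-137808 - 80927))/(269 + 2*(-347)²) + 396/(-174718) = (82110/(-218735))/(269 + 2*120409) + 396*(-1/174718) = (82110*(-1/218735))/(269 + 240818) - 198/87359 = -16422/43747/241087 - 198/87359 = -16422/43747*1/241087 - 198/87359 = -2346/1506690427 - 198/87359 = -298529648760/131622969012293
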